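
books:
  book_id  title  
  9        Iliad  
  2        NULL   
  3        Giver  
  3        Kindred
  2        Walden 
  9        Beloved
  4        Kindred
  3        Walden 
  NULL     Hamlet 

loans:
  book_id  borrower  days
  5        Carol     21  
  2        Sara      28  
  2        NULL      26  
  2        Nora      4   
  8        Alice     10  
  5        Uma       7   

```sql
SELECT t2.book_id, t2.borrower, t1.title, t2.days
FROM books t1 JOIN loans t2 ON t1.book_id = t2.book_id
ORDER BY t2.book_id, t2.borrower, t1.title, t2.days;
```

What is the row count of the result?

6

INNER JOIN keeps only pairs where the ON condition holds.
Matching on t1.book_id = t2.book_id. A NULL in a compared column never satisfies the condition.
Matched pairs: 6.
Total: 6 rows.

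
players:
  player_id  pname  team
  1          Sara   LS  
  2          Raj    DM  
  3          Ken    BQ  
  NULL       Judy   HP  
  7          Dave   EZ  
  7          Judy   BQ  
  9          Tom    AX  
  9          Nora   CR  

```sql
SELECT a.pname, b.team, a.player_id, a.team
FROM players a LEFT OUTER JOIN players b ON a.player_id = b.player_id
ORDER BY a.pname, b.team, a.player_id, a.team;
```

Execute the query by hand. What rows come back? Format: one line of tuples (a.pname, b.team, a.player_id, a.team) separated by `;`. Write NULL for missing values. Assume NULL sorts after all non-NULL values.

(Dave, BQ, 7, EZ); (Dave, EZ, 7, EZ); (Judy, BQ, 7, BQ); (Judy, EZ, 7, BQ); (Judy, NULL, NULL, HP); (Ken, BQ, 3, BQ); (Nora, AX, 9, CR); (Nora, CR, 9, CR); (Raj, DM, 2, DM); (Sara, LS, 1, LS); (Tom, AX, 9, AX); (Tom, CR, 9, AX)

LEFT JOIN keeps every row from `players a`; unmatched rows get NULL for `players b`'s columns.
Matching on a.player_id = b.player_id. A NULL in a compared column never satisfies the condition.
Matched pairs: 11; unmatched a rows kept: 1.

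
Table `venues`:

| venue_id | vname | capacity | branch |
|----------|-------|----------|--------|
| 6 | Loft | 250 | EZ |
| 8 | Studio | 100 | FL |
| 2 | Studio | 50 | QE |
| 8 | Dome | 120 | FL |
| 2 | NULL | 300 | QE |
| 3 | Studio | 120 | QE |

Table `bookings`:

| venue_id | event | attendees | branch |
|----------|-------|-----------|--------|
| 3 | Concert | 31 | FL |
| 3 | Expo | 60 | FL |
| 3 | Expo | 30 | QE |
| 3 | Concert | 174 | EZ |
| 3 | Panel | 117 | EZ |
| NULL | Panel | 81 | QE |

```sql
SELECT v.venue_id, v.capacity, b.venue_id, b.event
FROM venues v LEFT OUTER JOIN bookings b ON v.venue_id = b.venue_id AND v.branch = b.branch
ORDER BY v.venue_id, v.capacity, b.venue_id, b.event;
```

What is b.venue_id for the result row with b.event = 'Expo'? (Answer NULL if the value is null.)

LEFT JOIN keeps every row from `venues`; unmatched rows get NULL for `bookings`'s columns.
Matching on v.venue_id = b.venue_id AND v.branch = b.branch. A NULL in a compared column never satisfies the condition.
- v (venue_id=6, branch=EZ) has no partner → padded with NULL.
- v (venue_id=8, branch=FL) has no partner → padded with NULL.
- v (venue_id=2, branch=QE) has no partner → padded with NULL.
- v (venue_id=8, branch=FL) has no partner → padded with NULL.
- v (venue_id=2, branch=QE) has no partner → padded with NULL.
- v (venue_id=3, branch=QE) pairs with 1 row(s) of b.

3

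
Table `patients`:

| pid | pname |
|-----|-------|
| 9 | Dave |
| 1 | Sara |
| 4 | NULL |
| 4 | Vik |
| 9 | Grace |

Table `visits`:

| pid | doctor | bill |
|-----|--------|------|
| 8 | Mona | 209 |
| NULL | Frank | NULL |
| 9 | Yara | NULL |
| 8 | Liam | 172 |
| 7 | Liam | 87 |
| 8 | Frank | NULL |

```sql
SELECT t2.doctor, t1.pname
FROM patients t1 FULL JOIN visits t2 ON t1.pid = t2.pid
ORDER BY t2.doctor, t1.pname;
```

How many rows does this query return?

10

FULL OUTER JOIN keeps every row from both sides; unmatched rows get NULL for the other side's columns.
Matching on t1.pid = t2.pid. A NULL in a compared column never satisfies the condition.
Matched pairs: 2; unmatched t1 rows kept: 3; unmatched t2 rows kept: 5.
Total: 2 matched + 8 padded = 10 rows.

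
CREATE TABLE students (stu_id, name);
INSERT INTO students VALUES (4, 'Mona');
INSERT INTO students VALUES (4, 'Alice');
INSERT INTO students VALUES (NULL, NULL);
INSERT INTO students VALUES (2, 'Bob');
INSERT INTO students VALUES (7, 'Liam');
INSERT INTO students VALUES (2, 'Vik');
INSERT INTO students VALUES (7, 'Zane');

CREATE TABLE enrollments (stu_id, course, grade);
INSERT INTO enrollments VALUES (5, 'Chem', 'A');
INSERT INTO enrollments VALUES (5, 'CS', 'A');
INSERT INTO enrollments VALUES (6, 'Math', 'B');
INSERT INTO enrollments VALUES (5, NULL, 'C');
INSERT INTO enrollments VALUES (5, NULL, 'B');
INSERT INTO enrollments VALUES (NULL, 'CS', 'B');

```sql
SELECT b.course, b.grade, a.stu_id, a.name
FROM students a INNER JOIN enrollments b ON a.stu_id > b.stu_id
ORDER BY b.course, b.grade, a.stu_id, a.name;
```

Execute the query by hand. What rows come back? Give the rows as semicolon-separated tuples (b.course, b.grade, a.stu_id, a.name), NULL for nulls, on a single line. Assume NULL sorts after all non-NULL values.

(CS, A, 7, Liam); (CS, A, 7, Zane); (Chem, A, 7, Liam); (Chem, A, 7, Zane); (Math, B, 7, Liam); (Math, B, 7, Zane); (NULL, B, 7, Liam); (NULL, B, 7, Zane); (NULL, C, 7, Liam); (NULL, C, 7, Zane)

INNER JOIN keeps only pairs where the ON condition holds.
Matching on a.stu_id > b.stu_id. A NULL in a compared column never satisfies the condition.
Matched pairs: 10.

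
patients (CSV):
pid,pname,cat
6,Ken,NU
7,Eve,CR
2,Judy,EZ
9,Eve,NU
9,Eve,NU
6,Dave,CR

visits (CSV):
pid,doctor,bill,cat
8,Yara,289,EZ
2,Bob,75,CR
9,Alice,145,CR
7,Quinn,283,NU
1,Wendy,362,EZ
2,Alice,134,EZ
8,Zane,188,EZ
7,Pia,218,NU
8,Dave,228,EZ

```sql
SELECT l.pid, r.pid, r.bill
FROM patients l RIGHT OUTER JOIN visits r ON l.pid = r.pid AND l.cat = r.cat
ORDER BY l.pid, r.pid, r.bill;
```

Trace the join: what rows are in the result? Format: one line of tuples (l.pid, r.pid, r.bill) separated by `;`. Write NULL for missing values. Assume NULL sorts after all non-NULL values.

RIGHT JOIN keeps every row from `visits`; unmatched rows get NULL for `patients`'s columns.
Matching on l.pid = r.pid AND l.cat = r.cat.
- l (pid=6, cat=NU) has no partner in r.
- l (pid=7, cat=CR) has no partner in r.
- l (pid=2, cat=EZ) pairs with 1 row(s) of r.
- l (pid=9, cat=NU) has no partner in r.
- l (pid=9, cat=NU) has no partner in r.
- l (pid=6, cat=CR) has no partner in r.
- plus 8 unmatched r row(s), each kept with NULL l columns.
After projecting and ordering:
l.pid | r.pid | r.bill
2 | 2 | 134
NULL | 1 | 362
NULL | 2 | 75
NULL | 7 | 218
NULL | 7 | 283
NULL | 8 | 188
NULL | 8 | 228
NULL | 8 | 289
NULL | 9 | 145

(2, 2, 134); (NULL, 1, 362); (NULL, 2, 75); (NULL, 7, 218); (NULL, 7, 283); (NULL, 8, 188); (NULL, 8, 228); (NULL, 8, 289); (NULL, 9, 145)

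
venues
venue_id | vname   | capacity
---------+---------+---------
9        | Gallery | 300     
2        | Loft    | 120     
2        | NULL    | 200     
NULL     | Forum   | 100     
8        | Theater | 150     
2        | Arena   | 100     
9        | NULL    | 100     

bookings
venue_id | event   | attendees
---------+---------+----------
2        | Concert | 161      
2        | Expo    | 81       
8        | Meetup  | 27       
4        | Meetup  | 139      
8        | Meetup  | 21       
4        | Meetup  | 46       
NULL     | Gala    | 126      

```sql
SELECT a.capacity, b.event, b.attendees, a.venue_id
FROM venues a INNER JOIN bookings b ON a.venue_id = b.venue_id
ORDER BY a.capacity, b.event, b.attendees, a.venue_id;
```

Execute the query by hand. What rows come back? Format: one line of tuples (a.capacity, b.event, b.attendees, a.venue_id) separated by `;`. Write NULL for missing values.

(100, Concert, 161, 2); (100, Expo, 81, 2); (120, Concert, 161, 2); (120, Expo, 81, 2); (150, Meetup, 21, 8); (150, Meetup, 27, 8); (200, Concert, 161, 2); (200, Expo, 81, 2)

INNER JOIN keeps only pairs where the ON condition holds.
Matching on a.venue_id = b.venue_id. A NULL in a compared column never satisfies the condition.
Matched pairs: 8.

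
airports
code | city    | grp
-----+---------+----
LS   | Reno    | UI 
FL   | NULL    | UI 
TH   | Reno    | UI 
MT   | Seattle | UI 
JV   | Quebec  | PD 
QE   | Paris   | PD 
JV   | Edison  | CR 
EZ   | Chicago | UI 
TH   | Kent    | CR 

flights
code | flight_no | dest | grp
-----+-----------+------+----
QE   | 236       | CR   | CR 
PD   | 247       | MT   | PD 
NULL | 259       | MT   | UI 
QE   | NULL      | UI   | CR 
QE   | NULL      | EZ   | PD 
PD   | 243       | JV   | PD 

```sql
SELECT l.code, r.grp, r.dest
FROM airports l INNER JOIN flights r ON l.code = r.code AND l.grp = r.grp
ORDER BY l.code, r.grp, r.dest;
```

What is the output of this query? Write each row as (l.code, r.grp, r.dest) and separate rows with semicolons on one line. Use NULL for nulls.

(QE, PD, EZ)

INNER JOIN keeps only pairs where the ON condition holds.
Matching on l.code = r.code AND l.grp = r.grp. A NULL in a compared column never satisfies the condition.
- code=LS, grp=UI: no matching r row, dropped.
- code=FL, grp=UI: no matching r row, dropped.
- code=TH, grp=UI: no matching r row, dropped.
- code=MT, grp=UI: no matching r row, dropped.
- code=JV, grp=PD: no matching r row, dropped.
- code=QE, grp=PD: 1 matching r row(s), so 1 row(s) emitted.
- code=JV, grp=CR: no matching r row, dropped.
- code=EZ, grp=UI: no matching r row, dropped.
- code=TH, grp=CR: no matching r row, dropped.
After projecting and ordering:
l.code | r.grp | r.dest
QE | PD | EZ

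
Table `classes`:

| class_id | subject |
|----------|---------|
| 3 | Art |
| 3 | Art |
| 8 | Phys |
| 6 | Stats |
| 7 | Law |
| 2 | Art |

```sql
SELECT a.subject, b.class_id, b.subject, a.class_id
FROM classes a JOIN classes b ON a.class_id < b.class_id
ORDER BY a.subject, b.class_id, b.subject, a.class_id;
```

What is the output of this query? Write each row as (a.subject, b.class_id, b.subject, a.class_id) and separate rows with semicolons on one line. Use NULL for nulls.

(Art, 3, Art, 2); (Art, 3, Art, 2); (Art, 6, Stats, 2); (Art, 6, Stats, 3); (Art, 6, Stats, 3); (Art, 7, Law, 2); (Art, 7, Law, 3); (Art, 7, Law, 3); (Art, 8, Phys, 2); (Art, 8, Phys, 3); (Art, 8, Phys, 3); (Law, 8, Phys, 7); (Stats, 7, Law, 6); (Stats, 8, Phys, 6)

INNER JOIN keeps only pairs where the ON condition holds.
Matching on a.class_id < b.class_id.
Matched pairs: 14.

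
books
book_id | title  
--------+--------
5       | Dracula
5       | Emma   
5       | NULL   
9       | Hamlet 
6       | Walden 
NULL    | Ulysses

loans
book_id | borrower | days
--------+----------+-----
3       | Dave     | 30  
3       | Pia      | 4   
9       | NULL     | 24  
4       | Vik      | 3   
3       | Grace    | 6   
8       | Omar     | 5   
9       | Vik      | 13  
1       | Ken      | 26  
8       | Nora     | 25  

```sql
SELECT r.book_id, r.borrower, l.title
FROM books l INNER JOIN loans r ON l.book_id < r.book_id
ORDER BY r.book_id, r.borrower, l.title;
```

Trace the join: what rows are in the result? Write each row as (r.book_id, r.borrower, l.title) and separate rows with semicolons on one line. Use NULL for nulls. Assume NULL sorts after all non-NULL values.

(8, Nora, Dracula); (8, Nora, Emma); (8, Nora, Walden); (8, Nora, NULL); (8, Omar, Dracula); (8, Omar, Emma); (8, Omar, Walden); (8, Omar, NULL); (9, Vik, Dracula); (9, Vik, Emma); (9, Vik, Walden); (9, Vik, NULL); (9, NULL, Dracula); (9, NULL, Emma); (9, NULL, Walden); (9, NULL, NULL)

INNER JOIN keeps only pairs where the ON condition holds.
Matching on l.book_id < r.book_id. A NULL in a compared column never satisfies the condition.
- book_id=5: 4 matching r row(s), so 4 row(s) emitted.
- book_id=5: 4 matching r row(s), so 4 row(s) emitted.
- book_id=5: 4 matching r row(s), so 4 row(s) emitted.
- book_id=9: no matching r row, dropped.
- book_id=6: 4 matching r row(s), so 4 row(s) emitted.
- book_id=NULL: no matching r row, dropped.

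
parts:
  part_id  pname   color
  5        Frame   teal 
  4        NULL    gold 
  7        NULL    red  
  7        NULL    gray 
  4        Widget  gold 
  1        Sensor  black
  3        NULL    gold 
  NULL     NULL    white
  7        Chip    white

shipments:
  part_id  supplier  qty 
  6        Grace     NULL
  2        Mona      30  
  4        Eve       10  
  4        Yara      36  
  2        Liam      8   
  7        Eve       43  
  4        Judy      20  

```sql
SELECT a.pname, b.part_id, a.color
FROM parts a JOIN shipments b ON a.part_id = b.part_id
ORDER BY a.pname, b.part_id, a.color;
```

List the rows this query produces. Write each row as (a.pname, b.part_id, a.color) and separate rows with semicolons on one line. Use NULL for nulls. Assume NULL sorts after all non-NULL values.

INNER JOIN keeps only pairs where the ON condition holds.
Matching on a.part_id = b.part_id. A NULL in a compared column never satisfies the condition.
Matched pairs: 9.

(Chip, 7, white); (Widget, 4, gold); (Widget, 4, gold); (Widget, 4, gold); (NULL, 4, gold); (NULL, 4, gold); (NULL, 4, gold); (NULL, 7, gray); (NULL, 7, red)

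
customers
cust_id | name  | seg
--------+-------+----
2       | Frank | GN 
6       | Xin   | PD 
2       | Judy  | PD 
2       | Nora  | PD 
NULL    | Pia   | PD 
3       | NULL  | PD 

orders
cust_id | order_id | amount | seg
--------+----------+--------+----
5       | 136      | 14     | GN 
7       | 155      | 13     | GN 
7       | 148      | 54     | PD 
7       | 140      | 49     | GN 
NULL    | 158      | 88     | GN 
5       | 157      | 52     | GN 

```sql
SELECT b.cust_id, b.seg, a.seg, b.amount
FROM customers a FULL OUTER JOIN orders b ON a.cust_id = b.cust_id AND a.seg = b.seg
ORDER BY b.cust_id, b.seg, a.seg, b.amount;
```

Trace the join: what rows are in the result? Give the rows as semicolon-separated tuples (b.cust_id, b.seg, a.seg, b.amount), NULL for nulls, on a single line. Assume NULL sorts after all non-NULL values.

(5, GN, NULL, 14); (5, GN, NULL, 52); (7, GN, NULL, 13); (7, GN, NULL, 49); (7, PD, NULL, 54); (NULL, GN, NULL, 88); (NULL, NULL, GN, NULL); (NULL, NULL, PD, NULL); (NULL, NULL, PD, NULL); (NULL, NULL, PD, NULL); (NULL, NULL, PD, NULL); (NULL, NULL, PD, NULL)

FULL OUTER JOIN keeps every row from both sides; unmatched rows get NULL for the other side's columns.
Matching on a.cust_id = b.cust_id AND a.seg = b.seg. A NULL in a compared column never satisfies the condition.
- a (cust_id=2, seg=GN) has no partner → padded with NULL.
- a (cust_id=6, seg=PD) has no partner → padded with NULL.
- a (cust_id=2, seg=PD) has no partner → padded with NULL.
- a (cust_id=2, seg=PD) has no partner → padded with NULL.
- a (cust_id=NULL, seg=PD) has no partner → padded with NULL.
- a (cust_id=3, seg=PD) has no partner → padded with NULL.
- 6 row(s) from b found no a partner → padded with NULL.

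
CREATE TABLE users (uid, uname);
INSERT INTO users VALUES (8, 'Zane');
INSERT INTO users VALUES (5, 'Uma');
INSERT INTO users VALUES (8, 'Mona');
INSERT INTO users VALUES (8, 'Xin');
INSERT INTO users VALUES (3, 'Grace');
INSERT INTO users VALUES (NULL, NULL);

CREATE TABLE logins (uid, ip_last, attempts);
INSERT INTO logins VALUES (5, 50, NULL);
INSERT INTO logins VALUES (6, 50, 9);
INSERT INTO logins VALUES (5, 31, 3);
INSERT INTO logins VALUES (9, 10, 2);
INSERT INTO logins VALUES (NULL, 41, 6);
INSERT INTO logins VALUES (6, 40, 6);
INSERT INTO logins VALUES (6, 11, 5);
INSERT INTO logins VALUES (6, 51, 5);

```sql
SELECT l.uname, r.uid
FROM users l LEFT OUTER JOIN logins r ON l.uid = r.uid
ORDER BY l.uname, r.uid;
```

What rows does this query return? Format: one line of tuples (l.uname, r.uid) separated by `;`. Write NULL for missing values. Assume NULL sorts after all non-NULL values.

LEFT JOIN keeps every row from `users`; unmatched rows get NULL for `logins`'s columns.
Matching on l.uid = r.uid. A NULL in a compared column never satisfies the condition.
Matched pairs: 2; unmatched l rows kept: 5.

(Grace, NULL); (Mona, NULL); (Uma, 5); (Uma, 5); (Xin, NULL); (Zane, NULL); (NULL, NULL)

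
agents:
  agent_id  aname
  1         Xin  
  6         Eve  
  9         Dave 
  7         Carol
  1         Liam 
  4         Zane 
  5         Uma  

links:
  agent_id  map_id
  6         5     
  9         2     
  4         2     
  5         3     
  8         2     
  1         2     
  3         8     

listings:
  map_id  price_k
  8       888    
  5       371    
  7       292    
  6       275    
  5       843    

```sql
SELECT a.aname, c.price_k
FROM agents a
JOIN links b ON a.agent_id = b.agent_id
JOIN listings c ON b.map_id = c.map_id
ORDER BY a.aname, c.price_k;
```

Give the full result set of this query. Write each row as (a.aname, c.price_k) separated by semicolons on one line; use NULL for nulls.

(Eve, 371); (Eve, 843)

Joins associate left-to-right: agents INNER JOIN links on agent_id gives 6 intermediate row(s).
Then INNER JOIN `listings c` on map_id: keep only rows whose b.map_id appears in c.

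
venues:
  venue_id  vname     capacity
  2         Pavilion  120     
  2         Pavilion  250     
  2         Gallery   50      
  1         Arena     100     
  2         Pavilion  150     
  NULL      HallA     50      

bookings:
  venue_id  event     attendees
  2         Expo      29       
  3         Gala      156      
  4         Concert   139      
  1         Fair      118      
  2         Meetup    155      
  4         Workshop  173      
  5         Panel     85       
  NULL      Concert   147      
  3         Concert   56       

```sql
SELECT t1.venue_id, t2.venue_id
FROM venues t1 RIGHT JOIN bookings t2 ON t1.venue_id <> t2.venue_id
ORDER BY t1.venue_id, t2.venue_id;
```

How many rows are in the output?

RIGHT JOIN keeps every row from `bookings`; unmatched rows get NULL for `venues`'s columns.
Matching on t1.venue_id <> t2.venue_id. A NULL in a compared column never satisfies the condition.
Matched pairs: 31; unmatched t2 rows kept: 1.
Total: 31 matched + 1 padded = 32 rows.

32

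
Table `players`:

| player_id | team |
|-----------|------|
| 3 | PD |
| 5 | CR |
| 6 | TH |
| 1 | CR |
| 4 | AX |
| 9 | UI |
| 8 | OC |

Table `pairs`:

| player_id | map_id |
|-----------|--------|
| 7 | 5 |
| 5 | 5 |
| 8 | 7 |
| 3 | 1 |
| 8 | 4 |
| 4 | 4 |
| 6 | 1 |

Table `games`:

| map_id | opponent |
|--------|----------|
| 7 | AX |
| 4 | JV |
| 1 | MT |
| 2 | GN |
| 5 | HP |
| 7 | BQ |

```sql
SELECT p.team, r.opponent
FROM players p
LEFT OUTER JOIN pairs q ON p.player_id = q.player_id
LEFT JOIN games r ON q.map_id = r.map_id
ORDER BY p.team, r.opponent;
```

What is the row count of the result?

9

Joins associate left-to-right: players LEFT JOIN pairs on player_id gives 8 intermediate row(s).
Then LEFT JOIN `games r` on map_id: each of those 8 rows is kept; rows whose q.map_id has no match in r get NULL for r's columns.
Result: 9 row(s).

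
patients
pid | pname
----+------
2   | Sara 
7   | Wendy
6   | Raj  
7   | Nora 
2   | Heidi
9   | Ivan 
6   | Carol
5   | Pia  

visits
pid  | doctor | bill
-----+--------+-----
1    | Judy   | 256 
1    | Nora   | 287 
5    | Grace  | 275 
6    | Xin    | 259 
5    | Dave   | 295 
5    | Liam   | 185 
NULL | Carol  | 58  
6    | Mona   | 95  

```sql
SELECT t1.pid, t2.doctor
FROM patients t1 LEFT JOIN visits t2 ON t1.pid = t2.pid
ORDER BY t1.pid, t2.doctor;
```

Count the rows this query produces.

LEFT JOIN keeps every row from `patients`; unmatched rows get NULL for `visits`'s columns.
Matching on t1.pid = t2.pid. A NULL in a compared column never satisfies the condition.
Matched pairs: 7; unmatched t1 rows kept: 5.
Total: 7 matched + 5 padded = 12 rows.

12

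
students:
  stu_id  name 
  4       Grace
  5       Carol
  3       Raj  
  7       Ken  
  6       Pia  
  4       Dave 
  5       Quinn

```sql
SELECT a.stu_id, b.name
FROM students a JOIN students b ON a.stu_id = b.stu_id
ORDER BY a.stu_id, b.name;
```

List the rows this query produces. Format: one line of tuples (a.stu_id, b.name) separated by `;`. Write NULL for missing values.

(3, Raj); (4, Dave); (4, Dave); (4, Grace); (4, Grace); (5, Carol); (5, Carol); (5, Quinn); (5, Quinn); (6, Pia); (7, Ken)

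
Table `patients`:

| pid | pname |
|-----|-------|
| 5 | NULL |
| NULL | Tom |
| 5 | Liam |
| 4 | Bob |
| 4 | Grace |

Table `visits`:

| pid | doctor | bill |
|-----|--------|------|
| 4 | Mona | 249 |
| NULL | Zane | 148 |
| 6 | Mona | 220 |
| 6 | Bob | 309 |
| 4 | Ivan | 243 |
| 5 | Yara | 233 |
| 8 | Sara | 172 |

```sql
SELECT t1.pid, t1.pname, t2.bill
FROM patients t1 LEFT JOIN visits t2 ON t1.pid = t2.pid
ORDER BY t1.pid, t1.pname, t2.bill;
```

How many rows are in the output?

7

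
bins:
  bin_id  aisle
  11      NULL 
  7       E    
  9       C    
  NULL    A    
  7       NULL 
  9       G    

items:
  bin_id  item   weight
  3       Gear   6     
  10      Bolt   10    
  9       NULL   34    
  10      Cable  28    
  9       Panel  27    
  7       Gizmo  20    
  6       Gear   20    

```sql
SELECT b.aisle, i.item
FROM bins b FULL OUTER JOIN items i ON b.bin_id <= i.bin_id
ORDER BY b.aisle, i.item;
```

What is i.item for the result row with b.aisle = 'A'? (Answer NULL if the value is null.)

FULL OUTER JOIN keeps every row from both sides; unmatched rows get NULL for the other side's columns.
Matching on b.bin_id <= i.bin_id. A NULL in a compared column never satisfies the condition.
Matched pairs: 18; unmatched b rows kept: 2; unmatched i rows kept: 2.

NULL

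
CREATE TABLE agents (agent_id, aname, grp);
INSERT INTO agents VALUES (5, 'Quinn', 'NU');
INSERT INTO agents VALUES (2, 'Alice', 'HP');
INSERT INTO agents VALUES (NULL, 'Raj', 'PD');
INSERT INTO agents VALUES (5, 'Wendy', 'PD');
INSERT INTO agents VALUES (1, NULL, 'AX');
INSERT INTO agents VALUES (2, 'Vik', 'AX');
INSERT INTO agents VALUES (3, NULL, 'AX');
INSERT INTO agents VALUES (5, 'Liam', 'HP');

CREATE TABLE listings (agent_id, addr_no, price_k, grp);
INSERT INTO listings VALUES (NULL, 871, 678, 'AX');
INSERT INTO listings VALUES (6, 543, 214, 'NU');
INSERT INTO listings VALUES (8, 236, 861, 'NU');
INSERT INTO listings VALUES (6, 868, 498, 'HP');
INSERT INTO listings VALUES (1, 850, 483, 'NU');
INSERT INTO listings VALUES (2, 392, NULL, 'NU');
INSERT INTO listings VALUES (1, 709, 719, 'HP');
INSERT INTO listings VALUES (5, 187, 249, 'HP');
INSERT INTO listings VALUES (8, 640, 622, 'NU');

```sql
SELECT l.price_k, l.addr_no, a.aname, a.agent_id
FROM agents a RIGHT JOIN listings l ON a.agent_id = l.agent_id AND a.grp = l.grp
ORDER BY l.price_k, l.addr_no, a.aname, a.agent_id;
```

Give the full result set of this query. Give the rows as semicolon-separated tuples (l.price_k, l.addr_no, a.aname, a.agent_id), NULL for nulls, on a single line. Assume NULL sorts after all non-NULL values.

(214, 543, NULL, NULL); (249, 187, Liam, 5); (483, 850, NULL, NULL); (498, 868, NULL, NULL); (622, 640, NULL, NULL); (678, 871, NULL, NULL); (719, 709, NULL, NULL); (861, 236, NULL, NULL); (NULL, 392, NULL, NULL)

RIGHT JOIN keeps every row from `listings`; unmatched rows get NULL for `agents`'s columns.
Matching on a.agent_id = l.agent_id AND a.grp = l.grp. A NULL in a compared column never satisfies the condition.
- a[0] agent_id=5, grp=NU → no match.
- a[1] agent_id=2, grp=HP → no match.
- a[2] agent_id=NULL, grp=PD → no match.
- a[3] agent_id=5, grp=PD → no match.
- a[4] agent_id=1, grp=AX → no match.
- a[5] agent_id=2, grp=AX → no match.
- a[6] agent_id=3, grp=AX → no match.
- a[7] agent_id=5, grp=HP → 1 match(es) in l → 1 row(s).
- plus 8 unmatched l row(s), each kept with NULL a columns.
After projecting and ordering:
l.price_k | l.addr_no | a.aname | a.agent_id
214 | 543 | NULL | NULL
249 | 187 | Liam | 5
483 | 850 | NULL | NULL
498 | 868 | NULL | NULL
622 | 640 | NULL | NULL
678 | 871 | NULL | NULL
719 | 709 | NULL | NULL
861 | 236 | NULL | NULL
NULL | 392 | NULL | NULL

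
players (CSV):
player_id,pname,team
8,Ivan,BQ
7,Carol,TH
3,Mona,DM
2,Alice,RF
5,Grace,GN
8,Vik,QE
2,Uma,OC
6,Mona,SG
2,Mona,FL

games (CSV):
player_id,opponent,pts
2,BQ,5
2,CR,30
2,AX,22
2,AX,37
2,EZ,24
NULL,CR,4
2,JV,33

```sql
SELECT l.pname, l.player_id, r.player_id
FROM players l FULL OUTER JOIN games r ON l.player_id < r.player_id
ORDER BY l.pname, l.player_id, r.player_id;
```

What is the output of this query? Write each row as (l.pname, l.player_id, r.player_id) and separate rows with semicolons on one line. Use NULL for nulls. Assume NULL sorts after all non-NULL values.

(Alice, 2, NULL); (Carol, 7, NULL); (Grace, 5, NULL); (Ivan, 8, NULL); (Mona, 2, NULL); (Mona, 3, NULL); (Mona, 6, NULL); (Uma, 2, NULL); (Vik, 8, NULL); (NULL, NULL, 2); (NULL, NULL, 2); (NULL, NULL, 2); (NULL, NULL, 2); (NULL, NULL, 2); (NULL, NULL, 2); (NULL, NULL, NULL)

FULL OUTER JOIN keeps every row from both sides; unmatched rows get NULL for the other side's columns.
Matching on l.player_id < r.player_id. A NULL in a compared column never satisfies the condition.
Matched pairs: 0; unmatched l rows kept: 9; unmatched r rows kept: 7.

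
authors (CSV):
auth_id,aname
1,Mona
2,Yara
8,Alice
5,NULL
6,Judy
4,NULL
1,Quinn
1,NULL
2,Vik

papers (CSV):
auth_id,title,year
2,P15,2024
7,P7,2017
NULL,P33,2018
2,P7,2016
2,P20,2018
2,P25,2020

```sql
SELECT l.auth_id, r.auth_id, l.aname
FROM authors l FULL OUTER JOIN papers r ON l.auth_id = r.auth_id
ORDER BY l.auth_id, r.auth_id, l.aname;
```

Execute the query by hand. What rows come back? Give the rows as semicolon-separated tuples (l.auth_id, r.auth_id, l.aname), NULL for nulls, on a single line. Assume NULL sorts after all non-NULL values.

(1, NULL, Mona); (1, NULL, Quinn); (1, NULL, NULL); (2, 2, Vik); (2, 2, Vik); (2, 2, Vik); (2, 2, Vik); (2, 2, Yara); (2, 2, Yara); (2, 2, Yara); (2, 2, Yara); (4, NULL, NULL); (5, NULL, NULL); (6, NULL, Judy); (8, NULL, Alice); (NULL, 7, NULL); (NULL, NULL, NULL)

FULL OUTER JOIN keeps every row from both sides; unmatched rows get NULL for the other side's columns.
Matching on l.auth_id = r.auth_id. A NULL in a compared column never satisfies the condition.
- auth_id=1: no r row matches, row kept with r columns NULL.
- auth_id=2: 4 matching r row(s), so 4 row(s) emitted.
- auth_id=8: no r row matches, row kept with r columns NULL.
- auth_id=5: no r row matches, row kept with r columns NULL.
- auth_id=6: no r row matches, row kept with r columns NULL.
- auth_id=4: no r row matches, row kept with r columns NULL.
- auth_id=1: no r row matches, row kept with r columns NULL.
- auth_id=1: no r row matches, row kept with r columns NULL.
- auth_id=2: 4 matching r row(s), so 4 row(s) emitted.
- 2 row(s) from r found no l partner → padded with NULL.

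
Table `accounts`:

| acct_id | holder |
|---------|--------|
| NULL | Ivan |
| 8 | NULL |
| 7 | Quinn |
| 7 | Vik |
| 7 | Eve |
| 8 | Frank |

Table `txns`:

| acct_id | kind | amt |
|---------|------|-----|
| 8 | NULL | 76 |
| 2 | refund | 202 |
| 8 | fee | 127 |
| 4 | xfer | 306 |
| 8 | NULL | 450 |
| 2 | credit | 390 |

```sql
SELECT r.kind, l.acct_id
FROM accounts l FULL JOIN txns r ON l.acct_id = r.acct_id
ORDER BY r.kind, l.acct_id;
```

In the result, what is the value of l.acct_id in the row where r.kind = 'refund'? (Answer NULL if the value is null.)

FULL OUTER JOIN keeps every row from both sides; unmatched rows get NULL for the other side's columns.
Matching on l.acct_id = r.acct_id. A NULL in a compared column never satisfies the condition.
- acct_id=NULL: no r row matches, row kept with r columns NULL.
- acct_id=8: 3 matching r row(s), so 3 row(s) emitted.
- acct_id=7: no r row matches, row kept with r columns NULL.
- acct_id=7: no r row matches, row kept with r columns NULL.
- acct_id=7: no r row matches, row kept with r columns NULL.
- acct_id=8: 3 matching r row(s), so 3 row(s) emitted.
- 3 row(s) from r found no l partner → padded with NULL.

NULL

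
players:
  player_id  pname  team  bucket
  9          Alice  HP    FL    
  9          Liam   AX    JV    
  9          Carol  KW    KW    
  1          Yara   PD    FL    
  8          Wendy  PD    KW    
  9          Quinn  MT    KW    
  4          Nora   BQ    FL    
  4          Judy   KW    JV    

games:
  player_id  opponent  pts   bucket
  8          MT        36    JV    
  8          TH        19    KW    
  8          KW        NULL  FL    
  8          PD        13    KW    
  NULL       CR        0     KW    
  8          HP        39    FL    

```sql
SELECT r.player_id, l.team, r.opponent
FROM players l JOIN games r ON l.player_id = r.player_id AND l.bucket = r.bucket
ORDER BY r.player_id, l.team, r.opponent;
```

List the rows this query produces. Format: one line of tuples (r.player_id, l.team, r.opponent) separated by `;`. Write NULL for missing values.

(8, PD, PD); (8, PD, TH)

INNER JOIN keeps only pairs where the ON condition holds.
Matching on l.player_id = r.player_id AND l.bucket = r.bucket. A NULL in a compared column never satisfies the condition.
Matched pairs: 2.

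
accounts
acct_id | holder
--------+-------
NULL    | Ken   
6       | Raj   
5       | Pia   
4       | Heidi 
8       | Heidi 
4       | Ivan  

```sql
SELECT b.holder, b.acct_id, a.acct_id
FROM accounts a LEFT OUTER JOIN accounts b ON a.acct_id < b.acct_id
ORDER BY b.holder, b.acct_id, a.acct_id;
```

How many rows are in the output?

LEFT JOIN keeps every row from `accounts a`; unmatched rows get NULL for `accounts b`'s columns.
Matching on a.acct_id < b.acct_id. A NULL in a compared column never satisfies the condition.
- a (acct_id=NULL) has no partner → padded with NULL.
- a (acct_id=6) pairs with 1 row(s) of b.
- a (acct_id=5) pairs with 2 row(s) of b.
- a (acct_id=4) pairs with 3 row(s) of b.
- a (acct_id=8) has no partner → padded with NULL.
- a (acct_id=4) pairs with 3 row(s) of b.
Total: 9 matched + 2 padded = 11 rows.

11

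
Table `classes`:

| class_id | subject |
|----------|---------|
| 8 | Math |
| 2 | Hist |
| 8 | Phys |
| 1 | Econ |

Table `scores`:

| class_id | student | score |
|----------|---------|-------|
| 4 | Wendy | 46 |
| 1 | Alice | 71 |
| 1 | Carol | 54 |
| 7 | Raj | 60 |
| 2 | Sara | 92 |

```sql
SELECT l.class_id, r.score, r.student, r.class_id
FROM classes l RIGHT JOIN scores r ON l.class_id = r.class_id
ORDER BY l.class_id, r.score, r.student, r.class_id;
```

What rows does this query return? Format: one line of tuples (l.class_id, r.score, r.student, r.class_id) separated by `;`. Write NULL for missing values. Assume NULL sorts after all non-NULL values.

(1, 54, Carol, 1); (1, 71, Alice, 1); (2, 92, Sara, 2); (NULL, 46, Wendy, 4); (NULL, 60, Raj, 7)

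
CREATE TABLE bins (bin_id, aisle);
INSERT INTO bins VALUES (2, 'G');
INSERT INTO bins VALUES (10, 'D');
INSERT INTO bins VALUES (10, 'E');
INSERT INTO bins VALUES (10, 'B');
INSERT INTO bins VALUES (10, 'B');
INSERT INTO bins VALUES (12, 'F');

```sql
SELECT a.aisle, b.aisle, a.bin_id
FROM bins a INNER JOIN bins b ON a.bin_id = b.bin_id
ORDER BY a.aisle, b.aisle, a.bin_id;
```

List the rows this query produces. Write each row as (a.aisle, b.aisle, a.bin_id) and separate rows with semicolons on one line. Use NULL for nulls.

(B, B, 10); (B, B, 10); (B, B, 10); (B, B, 10); (B, D, 10); (B, D, 10); (B, E, 10); (B, E, 10); (D, B, 10); (D, B, 10); (D, D, 10); (D, E, 10); (E, B, 10); (E, B, 10); (E, D, 10); (E, E, 10); (F, F, 12); (G, G, 2)

INNER JOIN keeps only pairs where the ON condition holds.
Matching on a.bin_id = b.bin_id.
- a (bin_id=2) pairs with 1 row(s) of b.
- a (bin_id=10) pairs with 4 row(s) of b.
- a (bin_id=10) pairs with 4 row(s) of b.
- a (bin_id=10) pairs with 4 row(s) of b.
- a (bin_id=10) pairs with 4 row(s) of b.
- a (bin_id=12) pairs with 1 row(s) of b.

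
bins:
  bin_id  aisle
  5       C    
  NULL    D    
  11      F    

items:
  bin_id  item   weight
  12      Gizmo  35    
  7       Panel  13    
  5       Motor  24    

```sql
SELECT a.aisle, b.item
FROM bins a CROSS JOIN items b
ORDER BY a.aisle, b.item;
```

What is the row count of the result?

9

CROSS JOIN pairs every row of `bins` with every row of `items`: 3 × 3 = 9 rows.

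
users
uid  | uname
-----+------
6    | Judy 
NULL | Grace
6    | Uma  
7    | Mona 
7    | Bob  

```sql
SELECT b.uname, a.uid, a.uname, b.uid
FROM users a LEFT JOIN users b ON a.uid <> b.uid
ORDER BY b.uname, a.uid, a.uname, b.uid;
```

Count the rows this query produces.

9

LEFT JOIN keeps every row from `users a`; unmatched rows get NULL for `users b`'s columns.
Matching on a.uid <> b.uid. A NULL in a compared column never satisfies the condition.
Matched pairs: 8; unmatched a rows kept: 1.
Total: 8 matched + 1 padded = 9 rows.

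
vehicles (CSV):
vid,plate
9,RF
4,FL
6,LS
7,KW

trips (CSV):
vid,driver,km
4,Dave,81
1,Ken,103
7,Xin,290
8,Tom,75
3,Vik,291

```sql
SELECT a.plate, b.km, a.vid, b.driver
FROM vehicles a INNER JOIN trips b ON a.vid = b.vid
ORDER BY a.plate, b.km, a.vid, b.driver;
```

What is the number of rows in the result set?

2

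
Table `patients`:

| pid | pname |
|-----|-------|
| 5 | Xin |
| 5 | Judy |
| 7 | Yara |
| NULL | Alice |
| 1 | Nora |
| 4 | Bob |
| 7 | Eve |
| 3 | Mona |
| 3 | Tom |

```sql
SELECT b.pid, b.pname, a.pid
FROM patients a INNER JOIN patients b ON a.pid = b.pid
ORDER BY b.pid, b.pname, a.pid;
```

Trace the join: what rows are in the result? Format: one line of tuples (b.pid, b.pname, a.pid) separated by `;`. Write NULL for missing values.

(1, Nora, 1); (3, Mona, 3); (3, Mona, 3); (3, Tom, 3); (3, Tom, 3); (4, Bob, 4); (5, Judy, 5); (5, Judy, 5); (5, Xin, 5); (5, Xin, 5); (7, Eve, 7); (7, Eve, 7); (7, Yara, 7); (7, Yara, 7)

INNER JOIN keeps only pairs where the ON condition holds.
Matching on a.pid = b.pid. A NULL in a compared column never satisfies the condition.
Matched pairs: 14.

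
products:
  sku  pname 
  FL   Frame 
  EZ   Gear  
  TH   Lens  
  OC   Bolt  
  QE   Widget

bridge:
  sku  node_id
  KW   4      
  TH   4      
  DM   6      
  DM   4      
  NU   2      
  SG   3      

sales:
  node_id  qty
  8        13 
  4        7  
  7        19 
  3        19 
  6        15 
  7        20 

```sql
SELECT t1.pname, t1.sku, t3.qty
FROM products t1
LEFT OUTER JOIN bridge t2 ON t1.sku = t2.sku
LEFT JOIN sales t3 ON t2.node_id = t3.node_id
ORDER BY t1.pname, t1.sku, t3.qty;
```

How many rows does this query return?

5

Joins associate left-to-right: products LEFT JOIN bridge on sku gives 5 intermediate row(s).
Then LEFT JOIN `sales t3` on node_id: each of those 5 rows is kept; rows whose t2.node_id has no match in t3 get NULL for t3's columns.
Result: 5 row(s).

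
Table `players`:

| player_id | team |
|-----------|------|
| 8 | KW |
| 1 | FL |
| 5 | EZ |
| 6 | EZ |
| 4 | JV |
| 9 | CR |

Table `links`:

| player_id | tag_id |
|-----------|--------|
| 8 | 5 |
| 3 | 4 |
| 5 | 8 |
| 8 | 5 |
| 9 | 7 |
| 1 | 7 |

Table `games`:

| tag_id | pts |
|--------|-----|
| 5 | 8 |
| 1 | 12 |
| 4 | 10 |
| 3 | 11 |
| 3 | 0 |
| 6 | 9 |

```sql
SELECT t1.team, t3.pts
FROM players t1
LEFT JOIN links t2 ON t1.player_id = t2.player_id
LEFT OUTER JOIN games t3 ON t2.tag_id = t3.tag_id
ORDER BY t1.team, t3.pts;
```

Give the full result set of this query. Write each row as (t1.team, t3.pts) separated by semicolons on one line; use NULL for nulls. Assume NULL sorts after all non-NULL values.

(CR, NULL); (EZ, NULL); (EZ, NULL); (FL, NULL); (JV, NULL); (KW, 8); (KW, 8)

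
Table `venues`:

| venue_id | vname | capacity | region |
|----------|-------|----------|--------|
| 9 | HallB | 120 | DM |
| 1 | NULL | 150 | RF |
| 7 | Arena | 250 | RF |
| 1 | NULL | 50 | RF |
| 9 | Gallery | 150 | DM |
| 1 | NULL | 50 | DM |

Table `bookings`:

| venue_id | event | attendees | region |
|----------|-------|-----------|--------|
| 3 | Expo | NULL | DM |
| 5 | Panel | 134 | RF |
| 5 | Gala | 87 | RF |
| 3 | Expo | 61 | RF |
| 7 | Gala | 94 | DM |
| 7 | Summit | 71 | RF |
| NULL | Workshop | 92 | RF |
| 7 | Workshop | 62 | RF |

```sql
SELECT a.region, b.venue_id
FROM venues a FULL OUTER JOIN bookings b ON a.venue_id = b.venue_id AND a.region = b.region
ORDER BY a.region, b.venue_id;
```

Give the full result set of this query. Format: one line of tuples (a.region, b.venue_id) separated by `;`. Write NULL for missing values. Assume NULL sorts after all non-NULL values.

(DM, NULL); (DM, NULL); (DM, NULL); (RF, 7); (RF, 7); (RF, NULL); (RF, NULL); (NULL, 3); (NULL, 3); (NULL, 5); (NULL, 5); (NULL, 7); (NULL, NULL)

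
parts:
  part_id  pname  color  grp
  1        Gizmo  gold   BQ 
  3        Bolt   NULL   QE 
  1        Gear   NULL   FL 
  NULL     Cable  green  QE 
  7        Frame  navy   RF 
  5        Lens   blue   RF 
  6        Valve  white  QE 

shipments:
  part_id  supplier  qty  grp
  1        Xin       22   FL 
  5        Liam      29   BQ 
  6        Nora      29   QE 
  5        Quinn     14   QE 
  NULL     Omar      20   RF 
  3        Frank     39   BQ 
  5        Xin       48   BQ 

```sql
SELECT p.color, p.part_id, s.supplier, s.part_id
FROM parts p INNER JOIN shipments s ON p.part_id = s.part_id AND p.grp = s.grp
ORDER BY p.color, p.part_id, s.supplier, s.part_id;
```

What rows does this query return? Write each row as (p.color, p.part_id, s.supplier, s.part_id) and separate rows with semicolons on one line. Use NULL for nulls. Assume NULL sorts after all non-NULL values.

INNER JOIN keeps only pairs where the ON condition holds.
Matching on p.part_id = s.part_id AND p.grp = s.grp. A NULL in a compared column never satisfies the condition.
Matched pairs: 2.

(white, 6, Nora, 6); (NULL, 1, Xin, 1)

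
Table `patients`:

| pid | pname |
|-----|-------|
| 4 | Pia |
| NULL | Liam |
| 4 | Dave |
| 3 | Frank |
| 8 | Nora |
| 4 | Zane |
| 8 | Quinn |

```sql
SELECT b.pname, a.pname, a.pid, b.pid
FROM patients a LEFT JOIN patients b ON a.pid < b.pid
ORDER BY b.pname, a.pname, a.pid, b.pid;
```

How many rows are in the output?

14

LEFT JOIN keeps every row from `patients a`; unmatched rows get NULL for `patients b`'s columns.
Matching on a.pid < b.pid. A NULL in a compared column never satisfies the condition.
- a (pid=4) pairs with 2 row(s) of b.
- a (pid=NULL) has no partner → padded with NULL.
- a (pid=4) pairs with 2 row(s) of b.
- a (pid=3) pairs with 5 row(s) of b.
- a (pid=8) has no partner → padded with NULL.
- a (pid=4) pairs with 2 row(s) of b.
- a (pid=8) has no partner → padded with NULL.
Total: 11 matched + 3 padded = 14 rows.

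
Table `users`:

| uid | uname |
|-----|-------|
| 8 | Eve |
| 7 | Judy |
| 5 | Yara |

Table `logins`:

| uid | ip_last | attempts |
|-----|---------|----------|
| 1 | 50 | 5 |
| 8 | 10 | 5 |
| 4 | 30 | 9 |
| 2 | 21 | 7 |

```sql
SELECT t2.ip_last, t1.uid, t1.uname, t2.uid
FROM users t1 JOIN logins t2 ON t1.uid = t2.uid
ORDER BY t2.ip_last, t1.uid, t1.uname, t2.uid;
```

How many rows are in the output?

1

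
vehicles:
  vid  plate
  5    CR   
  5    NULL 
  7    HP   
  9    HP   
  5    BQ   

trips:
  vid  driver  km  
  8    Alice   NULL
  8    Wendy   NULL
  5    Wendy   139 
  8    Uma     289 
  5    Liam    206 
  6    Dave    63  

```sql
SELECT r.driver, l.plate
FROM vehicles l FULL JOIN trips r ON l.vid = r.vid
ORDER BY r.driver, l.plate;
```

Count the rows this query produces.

FULL OUTER JOIN keeps every row from both sides; unmatched rows get NULL for the other side's columns.
Matching on l.vid = r.vid.
- vid=5: 2 matching r row(s), so 2 row(s) emitted.
- vid=5: 2 matching r row(s), so 2 row(s) emitted.
- vid=7: no r row matches, row kept with r columns NULL.
- vid=9: no r row matches, row kept with r columns NULL.
- vid=5: 2 matching r row(s), so 2 row(s) emitted.
- 4 row(s) from r found no l partner → padded with NULL.
Total: 6 matched + 6 padded = 12 rows.

12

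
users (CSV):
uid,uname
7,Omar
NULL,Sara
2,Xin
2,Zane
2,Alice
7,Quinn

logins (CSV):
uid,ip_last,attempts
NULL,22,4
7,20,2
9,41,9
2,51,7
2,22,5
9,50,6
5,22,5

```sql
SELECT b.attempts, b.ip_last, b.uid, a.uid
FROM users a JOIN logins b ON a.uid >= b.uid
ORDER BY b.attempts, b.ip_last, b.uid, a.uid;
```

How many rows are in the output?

14

INNER JOIN keeps only pairs where the ON condition holds.
Matching on a.uid >= b.uid. A NULL in a compared column never satisfies the condition.
- a (uid=7) pairs with 4 row(s) of b.
- a (uid=NULL) has no partner → excluded.
- a (uid=2) pairs with 2 row(s) of b.
- a (uid=2) pairs with 2 row(s) of b.
- a (uid=2) pairs with 2 row(s) of b.
- a (uid=7) pairs with 4 row(s) of b.
Total: 14 rows.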